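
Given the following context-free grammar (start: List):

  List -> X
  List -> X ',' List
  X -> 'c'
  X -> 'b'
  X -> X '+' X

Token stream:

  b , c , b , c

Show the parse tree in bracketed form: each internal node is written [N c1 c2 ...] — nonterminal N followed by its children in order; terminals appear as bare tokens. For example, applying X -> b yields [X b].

[List [X b] , [List [X c] , [List [X b] , [List [X c]]]]]

List
X , List
b , List
b , X , List
b , c , List
b , c , X , List
b , c , b , List
b , c , b , X
b , c , b , c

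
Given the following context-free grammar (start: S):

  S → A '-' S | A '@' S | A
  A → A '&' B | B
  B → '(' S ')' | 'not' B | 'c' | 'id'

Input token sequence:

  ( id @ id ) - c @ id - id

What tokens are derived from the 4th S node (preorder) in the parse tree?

[S [A [B ( [S [A [B id]] @ [S [A [B id]]]] )]] - [S [A [B c]] @ [S [A [B id]] - [S [A [B id]]]]]]

c @ id - id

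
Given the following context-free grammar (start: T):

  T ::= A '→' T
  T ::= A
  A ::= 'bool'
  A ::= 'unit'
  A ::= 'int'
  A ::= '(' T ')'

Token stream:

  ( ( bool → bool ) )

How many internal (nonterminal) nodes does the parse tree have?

[T [A ( [T [A ( [T [A bool] → [T [A bool]]] )]] )]]

8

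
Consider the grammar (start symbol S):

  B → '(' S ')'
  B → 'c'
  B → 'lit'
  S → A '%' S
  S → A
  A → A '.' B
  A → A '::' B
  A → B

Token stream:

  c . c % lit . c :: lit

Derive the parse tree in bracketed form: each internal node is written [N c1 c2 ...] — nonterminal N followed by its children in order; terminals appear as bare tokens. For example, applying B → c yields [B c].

S
A % S
A . B % S
B . B % S
c . B % S
c . c % S
c . c % A
c . c % A :: B
c . c % A . B :: B
c . c % B . B :: B
c . c % lit . B :: B
c . c % lit . c :: B
c . c % lit . c :: lit

[S [A [A [B c]] . [B c]] % [S [A [A [A [B lit]] . [B c]] :: [B lit]]]]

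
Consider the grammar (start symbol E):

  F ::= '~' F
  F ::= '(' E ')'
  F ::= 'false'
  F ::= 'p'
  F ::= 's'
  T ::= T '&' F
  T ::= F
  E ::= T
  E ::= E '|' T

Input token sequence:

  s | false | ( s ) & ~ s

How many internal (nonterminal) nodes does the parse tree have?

15

[E [E [E [T [F s]]] | [T [F false]]] | [T [T [F ( [E [T [F s]]] )]] & [F ~ [F s]]]]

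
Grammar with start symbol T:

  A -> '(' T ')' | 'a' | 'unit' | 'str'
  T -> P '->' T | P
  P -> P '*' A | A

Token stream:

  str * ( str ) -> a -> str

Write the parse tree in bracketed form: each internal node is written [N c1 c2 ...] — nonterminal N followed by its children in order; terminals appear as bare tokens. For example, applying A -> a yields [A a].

T
P -> T
P * A -> T
A * A -> T
str * A -> T
str * ( T ) -> T
str * ( P ) -> T
str * ( A ) -> T
str * ( str ) -> T
str * ( str ) -> P -> T
str * ( str ) -> A -> T
str * ( str ) -> a -> T
str * ( str ) -> a -> P
str * ( str ) -> a -> A
str * ( str ) -> a -> str

[T [P [P [A str]] * [A ( [T [P [A str]]] )]] -> [T [P [A a]] -> [T [P [A str]]]]]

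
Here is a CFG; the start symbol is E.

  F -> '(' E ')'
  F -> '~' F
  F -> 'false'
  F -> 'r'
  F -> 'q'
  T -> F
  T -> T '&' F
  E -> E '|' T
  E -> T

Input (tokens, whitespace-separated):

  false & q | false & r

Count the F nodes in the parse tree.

[E [E [T [T [F false]] & [F q]]] | [T [T [F false]] & [F r]]]

4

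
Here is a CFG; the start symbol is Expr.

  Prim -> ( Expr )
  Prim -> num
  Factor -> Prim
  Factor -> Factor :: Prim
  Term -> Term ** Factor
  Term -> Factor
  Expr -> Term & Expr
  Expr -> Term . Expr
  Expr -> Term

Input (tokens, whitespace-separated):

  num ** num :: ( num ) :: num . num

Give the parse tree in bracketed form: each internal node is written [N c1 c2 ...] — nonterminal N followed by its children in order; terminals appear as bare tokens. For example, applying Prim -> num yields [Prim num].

[Expr [Term [Term [Factor [Prim num]]] ** [Factor [Factor [Factor [Prim num]] :: [Prim ( [Expr [Term [Factor [Prim num]]]] )]] :: [Prim num]]] . [Expr [Term [Factor [Prim num]]]]]

Expr
Term . Expr
Term ** Factor . Expr
Factor ** Factor . Expr
Prim ** Factor . Expr
num ** Factor . Expr
num ** Factor :: Prim . Expr
num ** Factor :: Prim :: Prim . Expr
num ** Prim :: Prim :: Prim . Expr
num ** num :: Prim :: Prim . Expr
num ** num :: ( Expr ) :: Prim . Expr
num ** num :: ( Term ) :: Prim . Expr
num ** num :: ( Factor ) :: Prim . Expr
num ** num :: ( Prim ) :: Prim . Expr
num ** num :: ( num ) :: Prim . Expr
num ** num :: ( num ) :: num . Expr
num ** num :: ( num ) :: num . Term
num ** num :: ( num ) :: num . Factor
num ** num :: ( num ) :: num . Prim
num ** num :: ( num ) :: num . num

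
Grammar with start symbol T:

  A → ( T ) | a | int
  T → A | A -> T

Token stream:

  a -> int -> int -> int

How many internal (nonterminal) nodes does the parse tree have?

8

[T [A a] -> [T [A int] -> [T [A int] -> [T [A int]]]]]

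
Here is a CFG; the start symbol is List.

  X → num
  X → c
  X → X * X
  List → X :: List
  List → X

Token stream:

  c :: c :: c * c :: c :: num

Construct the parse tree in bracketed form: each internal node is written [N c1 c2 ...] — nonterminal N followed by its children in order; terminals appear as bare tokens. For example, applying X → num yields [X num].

[List [X c] :: [List [X c] :: [List [X [X c] * [X c]] :: [List [X c] :: [List [X num]]]]]]

List
X :: List
c :: List
c :: X :: List
c :: c :: List
c :: c :: X :: List
c :: c :: X * X :: List
c :: c :: c * X :: List
c :: c :: c * c :: List
c :: c :: c * c :: X :: List
c :: c :: c * c :: c :: List
c :: c :: c * c :: c :: X
c :: c :: c * c :: c :: num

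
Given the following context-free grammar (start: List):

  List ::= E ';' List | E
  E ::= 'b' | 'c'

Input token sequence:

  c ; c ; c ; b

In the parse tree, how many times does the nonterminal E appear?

[List [E c] ; [List [E c] ; [List [E c] ; [List [E b]]]]]

4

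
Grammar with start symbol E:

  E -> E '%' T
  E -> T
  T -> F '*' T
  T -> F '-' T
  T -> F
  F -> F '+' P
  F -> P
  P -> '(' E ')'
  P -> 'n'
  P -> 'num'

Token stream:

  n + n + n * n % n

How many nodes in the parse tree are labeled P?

5

[E [E [T [F [F [F [P n]] + [P n]] + [P n]] * [T [F [P n]]]]] % [T [F [P n]]]]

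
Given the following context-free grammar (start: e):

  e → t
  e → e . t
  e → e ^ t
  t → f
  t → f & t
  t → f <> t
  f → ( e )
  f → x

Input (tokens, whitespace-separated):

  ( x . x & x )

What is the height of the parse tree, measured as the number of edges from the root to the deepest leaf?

[e [t [f ( [e [e [t [f x]]] . [t [f x] & [t [f x]]]] )]]]

7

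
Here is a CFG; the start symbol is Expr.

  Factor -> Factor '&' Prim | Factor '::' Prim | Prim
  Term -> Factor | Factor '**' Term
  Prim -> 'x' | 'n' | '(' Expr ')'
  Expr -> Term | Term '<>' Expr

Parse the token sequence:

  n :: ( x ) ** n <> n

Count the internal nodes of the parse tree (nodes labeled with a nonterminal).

17

[Expr [Term [Factor [Factor [Prim n]] :: [Prim ( [Expr [Term [Factor [Prim x]]]] )]] ** [Term [Factor [Prim n]]]] <> [Expr [Term [Factor [Prim n]]]]]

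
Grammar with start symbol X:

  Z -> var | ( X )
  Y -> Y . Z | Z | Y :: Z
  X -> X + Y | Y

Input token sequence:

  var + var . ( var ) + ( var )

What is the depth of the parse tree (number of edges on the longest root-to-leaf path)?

7

[X [X [X [Y [Z var]]] + [Y [Y [Z var]] . [Z ( [X [Y [Z var]]] )]]] + [Y [Z ( [X [Y [Z var]]] )]]]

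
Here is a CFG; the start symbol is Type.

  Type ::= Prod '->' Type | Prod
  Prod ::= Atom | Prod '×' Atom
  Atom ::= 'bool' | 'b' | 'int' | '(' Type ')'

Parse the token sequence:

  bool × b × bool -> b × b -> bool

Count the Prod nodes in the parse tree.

[Type [Prod [Prod [Prod [Atom bool]] × [Atom b]] × [Atom bool]] -> [Type [Prod [Prod [Atom b]] × [Atom b]] -> [Type [Prod [Atom bool]]]]]

6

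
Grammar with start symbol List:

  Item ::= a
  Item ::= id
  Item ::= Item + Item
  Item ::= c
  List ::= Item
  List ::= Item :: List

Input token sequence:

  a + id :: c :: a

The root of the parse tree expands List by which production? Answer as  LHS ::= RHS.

[List [Item [Item a] + [Item id]] :: [List [Item c] :: [List [Item a]]]]

List ::= Item :: List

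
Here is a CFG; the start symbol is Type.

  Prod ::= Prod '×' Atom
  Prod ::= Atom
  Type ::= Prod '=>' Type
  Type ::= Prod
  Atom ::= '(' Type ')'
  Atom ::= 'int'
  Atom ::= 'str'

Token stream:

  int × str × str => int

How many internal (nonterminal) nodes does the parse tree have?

[Type [Prod [Prod [Prod [Atom int]] × [Atom str]] × [Atom str]] => [Type [Prod [Atom int]]]]

10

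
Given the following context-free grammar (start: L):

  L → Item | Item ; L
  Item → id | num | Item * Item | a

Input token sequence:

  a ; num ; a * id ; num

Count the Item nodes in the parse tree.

[L [Item a] ; [L [Item num] ; [L [Item [Item a] * [Item id]] ; [L [Item num]]]]]

6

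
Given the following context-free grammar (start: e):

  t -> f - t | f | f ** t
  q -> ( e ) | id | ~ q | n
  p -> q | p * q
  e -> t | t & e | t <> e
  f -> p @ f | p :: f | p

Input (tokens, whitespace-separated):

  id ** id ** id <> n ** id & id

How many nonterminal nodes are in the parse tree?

[e [t [f [p [q id]]] ** [t [f [p [q id]]] ** [t [f [p [q id]]]]]] <> [e [t [f [p [q n]]] ** [t [f [p [q id]]]]] & [e [t [f [p [q id]]]]]]]

27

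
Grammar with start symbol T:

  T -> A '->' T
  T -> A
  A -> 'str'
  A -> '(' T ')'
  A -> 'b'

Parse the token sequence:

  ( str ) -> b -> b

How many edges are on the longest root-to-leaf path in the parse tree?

4

[T [A ( [T [A str]] )] -> [T [A b] -> [T [A b]]]]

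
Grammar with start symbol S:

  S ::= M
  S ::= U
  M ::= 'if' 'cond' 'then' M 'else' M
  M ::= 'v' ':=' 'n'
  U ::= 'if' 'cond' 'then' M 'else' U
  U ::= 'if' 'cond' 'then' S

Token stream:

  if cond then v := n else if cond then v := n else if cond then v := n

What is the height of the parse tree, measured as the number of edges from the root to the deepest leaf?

[S [U if cond then [M v := n] else [U if cond then [M v := n] else [U if cond then [S [M v := n]]]]]]

6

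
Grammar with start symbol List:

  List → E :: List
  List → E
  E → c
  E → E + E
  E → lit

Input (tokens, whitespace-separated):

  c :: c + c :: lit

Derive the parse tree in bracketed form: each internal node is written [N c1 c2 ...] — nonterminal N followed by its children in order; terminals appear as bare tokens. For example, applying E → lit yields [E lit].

[List [E c] :: [List [E [E c] + [E c]] :: [List [E lit]]]]

List
E :: List
c :: List
c :: E :: List
c :: E + E :: List
c :: c + E :: List
c :: c + c :: List
c :: c + c :: E
c :: c + c :: lit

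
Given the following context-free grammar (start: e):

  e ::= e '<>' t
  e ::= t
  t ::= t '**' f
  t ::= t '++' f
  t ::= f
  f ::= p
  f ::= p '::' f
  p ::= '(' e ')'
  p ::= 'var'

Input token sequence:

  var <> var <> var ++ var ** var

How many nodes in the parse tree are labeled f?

[e [e [e [t [f [p var]]]] <> [t [f [p var]]]] <> [t [t [t [f [p var]]] ++ [f [p var]]] ** [f [p var]]]]

5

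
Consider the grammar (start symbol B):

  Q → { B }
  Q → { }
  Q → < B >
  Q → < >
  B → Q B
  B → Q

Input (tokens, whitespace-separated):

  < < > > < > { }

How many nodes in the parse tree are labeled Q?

4

[B [Q < [B [Q < >]] >] [B [Q < >] [B [Q { }]]]]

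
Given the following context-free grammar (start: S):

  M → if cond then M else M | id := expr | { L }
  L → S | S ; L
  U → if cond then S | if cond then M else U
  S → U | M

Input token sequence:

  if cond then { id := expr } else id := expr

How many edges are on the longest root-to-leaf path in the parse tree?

[S [M if cond then [M { [L [S [M id := expr]]] }] else [M id := expr]]]

6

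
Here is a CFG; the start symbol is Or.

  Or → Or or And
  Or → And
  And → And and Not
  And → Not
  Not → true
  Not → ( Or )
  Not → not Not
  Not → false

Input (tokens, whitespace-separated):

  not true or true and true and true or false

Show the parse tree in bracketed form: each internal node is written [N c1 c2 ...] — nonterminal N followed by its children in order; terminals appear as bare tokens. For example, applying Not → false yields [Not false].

Or
Or or And
Or or And or And
And or And or And
Not or And or And
not Not or And or And
not true or And or And
not true or And and Not or And
not true or And and Not and Not or And
not true or Not and Not and Not or And
not true or true and Not and Not or And
not true or true and true and Not or And
not true or true and true and true or And
not true or true and true and true or Not
not true or true and true and true or false

[Or [Or [Or [And [Not not [Not true]]]] or [And [And [And [Not true]] and [Not true]] and [Not true]]] or [And [Not false]]]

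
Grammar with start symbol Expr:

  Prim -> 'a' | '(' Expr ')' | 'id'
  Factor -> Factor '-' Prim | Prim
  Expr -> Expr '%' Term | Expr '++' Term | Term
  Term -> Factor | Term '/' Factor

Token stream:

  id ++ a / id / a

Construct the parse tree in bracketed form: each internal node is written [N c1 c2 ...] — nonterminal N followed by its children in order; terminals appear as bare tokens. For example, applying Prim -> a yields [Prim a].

[Expr [Expr [Term [Factor [Prim id]]]] ++ [Term [Term [Term [Factor [Prim a]]] / [Factor [Prim id]]] / [Factor [Prim a]]]]

Expr
Expr ++ Term
Term ++ Term
Factor ++ Term
Prim ++ Term
id ++ Term
id ++ Term / Factor
id ++ Term / Factor / Factor
id ++ Factor / Factor / Factor
id ++ Prim / Factor / Factor
id ++ a / Factor / Factor
id ++ a / Prim / Factor
id ++ a / id / Factor
id ++ a / id / Prim
id ++ a / id / a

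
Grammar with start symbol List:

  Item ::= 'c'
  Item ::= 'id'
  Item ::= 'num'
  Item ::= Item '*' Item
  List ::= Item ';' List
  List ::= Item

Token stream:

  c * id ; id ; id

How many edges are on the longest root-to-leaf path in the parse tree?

4

[List [Item [Item c] * [Item id]] ; [List [Item id] ; [List [Item id]]]]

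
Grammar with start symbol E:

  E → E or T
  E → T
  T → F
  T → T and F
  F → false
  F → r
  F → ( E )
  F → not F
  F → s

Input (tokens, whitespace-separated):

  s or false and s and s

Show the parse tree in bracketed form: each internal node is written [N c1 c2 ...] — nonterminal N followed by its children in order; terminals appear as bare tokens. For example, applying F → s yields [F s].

E
E or T
T or T
F or T
s or T
s or T and F
s or T and F and F
s or F and F and F
s or false and F and F
s or false and s and F
s or false and s and s

[E [E [T [F s]]] or [T [T [T [F false]] and [F s]] and [F s]]]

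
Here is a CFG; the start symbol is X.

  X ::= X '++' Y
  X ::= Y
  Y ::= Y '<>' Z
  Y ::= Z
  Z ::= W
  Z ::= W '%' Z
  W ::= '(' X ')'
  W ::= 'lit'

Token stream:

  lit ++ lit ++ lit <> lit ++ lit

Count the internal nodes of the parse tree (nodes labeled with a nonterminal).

19

[X [X [X [X [Y [Z [W lit]]]] ++ [Y [Z [W lit]]]] ++ [Y [Y [Z [W lit]]] <> [Z [W lit]]]] ++ [Y [Z [W lit]]]]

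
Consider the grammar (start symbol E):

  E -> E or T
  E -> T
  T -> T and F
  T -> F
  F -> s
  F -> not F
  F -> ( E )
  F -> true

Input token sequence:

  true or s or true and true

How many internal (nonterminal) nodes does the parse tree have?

11

[E [E [E [T [F true]]] or [T [F s]]] or [T [T [F true]] and [F true]]]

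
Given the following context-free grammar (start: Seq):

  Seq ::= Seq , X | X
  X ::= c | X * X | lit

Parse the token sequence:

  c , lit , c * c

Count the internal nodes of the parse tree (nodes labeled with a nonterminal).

8

[Seq [Seq [Seq [X c]] , [X lit]] , [X [X c] * [X c]]]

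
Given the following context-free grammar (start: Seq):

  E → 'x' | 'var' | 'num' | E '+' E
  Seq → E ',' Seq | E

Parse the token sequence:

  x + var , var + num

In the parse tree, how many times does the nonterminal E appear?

[Seq [E [E x] + [E var]] , [Seq [E [E var] + [E num]]]]

6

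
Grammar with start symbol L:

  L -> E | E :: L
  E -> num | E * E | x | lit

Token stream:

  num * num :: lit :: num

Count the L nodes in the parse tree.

[L [E [E num] * [E num]] :: [L [E lit] :: [L [E num]]]]

3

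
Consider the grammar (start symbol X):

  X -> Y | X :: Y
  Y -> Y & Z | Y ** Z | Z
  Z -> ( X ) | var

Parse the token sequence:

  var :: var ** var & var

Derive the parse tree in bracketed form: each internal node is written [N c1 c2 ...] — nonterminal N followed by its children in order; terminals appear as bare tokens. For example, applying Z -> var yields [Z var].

[X [X [Y [Z var]]] :: [Y [Y [Y [Z var]] ** [Z var]] & [Z var]]]

X
X :: Y
Y :: Y
Z :: Y
var :: Y
var :: Y & Z
var :: Y ** Z & Z
var :: Z ** Z & Z
var :: var ** Z & Z
var :: var ** var & Z
var :: var ** var & var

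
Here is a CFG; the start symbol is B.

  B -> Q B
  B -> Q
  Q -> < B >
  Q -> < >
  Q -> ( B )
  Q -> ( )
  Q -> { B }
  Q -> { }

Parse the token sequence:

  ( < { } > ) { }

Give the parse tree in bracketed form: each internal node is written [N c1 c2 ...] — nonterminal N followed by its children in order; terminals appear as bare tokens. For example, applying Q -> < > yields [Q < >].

[B [Q ( [B [Q < [B [Q { }]] >]] )] [B [Q { }]]]

B
Q B
( B ) B
( Q ) B
( < B > ) B
( < Q > ) B
( < { } > ) B
( < { } > ) Q
( < { } > ) { }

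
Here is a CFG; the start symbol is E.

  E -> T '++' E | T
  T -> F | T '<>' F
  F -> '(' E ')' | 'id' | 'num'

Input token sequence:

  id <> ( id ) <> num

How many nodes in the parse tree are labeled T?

4

[E [T [T [T [F id]] <> [F ( [E [T [F id]]] )]] <> [F num]]]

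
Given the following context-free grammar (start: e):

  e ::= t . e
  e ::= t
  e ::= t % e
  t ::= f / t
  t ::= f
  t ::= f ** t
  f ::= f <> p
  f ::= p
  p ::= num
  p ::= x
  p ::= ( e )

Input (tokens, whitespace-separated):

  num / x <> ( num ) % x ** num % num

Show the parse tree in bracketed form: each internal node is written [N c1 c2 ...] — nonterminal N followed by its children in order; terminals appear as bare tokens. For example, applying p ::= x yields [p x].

[e [t [f [p num]] / [t [f [f [p x]] <> [p ( [e [t [f [p num]]]] )]]]] % [e [t [f [p x]] ** [t [f [p num]]]] % [e [t [f [p num]]]]]]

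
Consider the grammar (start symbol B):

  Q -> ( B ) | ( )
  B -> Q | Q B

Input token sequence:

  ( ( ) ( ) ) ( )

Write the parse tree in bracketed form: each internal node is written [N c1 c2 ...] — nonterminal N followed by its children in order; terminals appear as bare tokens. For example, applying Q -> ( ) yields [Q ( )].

[B [Q ( [B [Q ( )] [B [Q ( )]]] )] [B [Q ( )]]]

B
Q B
( B ) B
( Q B ) B
( ( ) B ) B
( ( ) Q ) B
( ( ) ( ) ) B
( ( ) ( ) ) Q
( ( ) ( ) ) ( )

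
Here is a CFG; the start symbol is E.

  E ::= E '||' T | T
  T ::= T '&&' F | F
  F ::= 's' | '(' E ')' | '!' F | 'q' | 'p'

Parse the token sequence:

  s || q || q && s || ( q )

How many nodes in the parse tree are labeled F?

[E [E [E [E [T [F s]]] || [T [F q]]] || [T [T [F q]] && [F s]]] || [T [F ( [E [T [F q]]] )]]]

6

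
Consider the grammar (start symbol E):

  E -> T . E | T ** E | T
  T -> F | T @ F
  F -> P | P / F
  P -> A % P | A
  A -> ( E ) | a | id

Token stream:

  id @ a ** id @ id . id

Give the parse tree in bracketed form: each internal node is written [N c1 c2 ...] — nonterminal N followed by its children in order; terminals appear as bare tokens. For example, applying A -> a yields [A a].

E
T ** E
T @ F ** E
F @ F ** E
P @ F ** E
A @ F ** E
id @ F ** E
id @ P ** E
id @ A ** E
id @ a ** E
id @ a ** T . E
id @ a ** T @ F . E
id @ a ** F @ F . E
id @ a ** P @ F . E
id @ a ** A @ F . E
id @ a ** id @ F . E
id @ a ** id @ P . E
id @ a ** id @ A . E
id @ a ** id @ id . E
id @ a ** id @ id . T
id @ a ** id @ id . F
id @ a ** id @ id . P
id @ a ** id @ id . A
id @ a ** id @ id . id

[E [T [T [F [P [A id]]]] @ [F [P [A a]]]] ** [E [T [T [F [P [A id]]]] @ [F [P [A id]]]] . [E [T [F [P [A id]]]]]]]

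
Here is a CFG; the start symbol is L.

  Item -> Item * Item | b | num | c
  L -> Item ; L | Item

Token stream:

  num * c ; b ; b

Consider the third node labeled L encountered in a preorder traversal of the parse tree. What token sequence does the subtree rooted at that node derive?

[L [Item [Item num] * [Item c]] ; [L [Item b] ; [L [Item b]]]]

b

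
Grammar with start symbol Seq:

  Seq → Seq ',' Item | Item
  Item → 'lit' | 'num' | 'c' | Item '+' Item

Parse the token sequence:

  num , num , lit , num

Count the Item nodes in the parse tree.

[Seq [Seq [Seq [Seq [Item num]] , [Item num]] , [Item lit]] , [Item num]]

4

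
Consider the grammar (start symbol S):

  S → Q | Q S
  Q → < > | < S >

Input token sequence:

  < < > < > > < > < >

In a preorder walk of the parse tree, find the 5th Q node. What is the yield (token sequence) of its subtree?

[S [Q < [S [Q < >] [S [Q < >]]] >] [S [Q < >] [S [Q < >]]]]

< >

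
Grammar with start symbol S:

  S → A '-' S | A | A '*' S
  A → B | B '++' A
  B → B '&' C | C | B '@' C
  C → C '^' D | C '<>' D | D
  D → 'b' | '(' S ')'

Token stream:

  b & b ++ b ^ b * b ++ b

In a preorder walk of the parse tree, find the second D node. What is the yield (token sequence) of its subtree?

b

[S [A [B [B [C [D b]]] & [C [D b]]] ++ [A [B [C [C [D b]] ^ [D b]]]]] * [S [A [B [C [D b]]] ++ [A [B [C [D b]]]]]]]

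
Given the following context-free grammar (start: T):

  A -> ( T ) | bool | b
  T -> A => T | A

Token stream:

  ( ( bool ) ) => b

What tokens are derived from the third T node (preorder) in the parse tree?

[T [A ( [T [A ( [T [A bool]] )]] )] => [T [A b]]]

bool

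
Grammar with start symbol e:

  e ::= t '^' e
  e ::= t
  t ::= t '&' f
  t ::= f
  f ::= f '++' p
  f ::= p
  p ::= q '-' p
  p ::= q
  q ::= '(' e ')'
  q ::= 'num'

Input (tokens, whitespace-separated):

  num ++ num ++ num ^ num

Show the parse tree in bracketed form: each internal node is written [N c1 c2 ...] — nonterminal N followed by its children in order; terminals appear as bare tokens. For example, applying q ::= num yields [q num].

e
t ^ e
f ^ e
f ++ p ^ e
f ++ p ++ p ^ e
p ++ p ++ p ^ e
q ++ p ++ p ^ e
num ++ p ++ p ^ e
num ++ q ++ p ^ e
num ++ num ++ p ^ e
num ++ num ++ q ^ e
num ++ num ++ num ^ e
num ++ num ++ num ^ t
num ++ num ++ num ^ f
num ++ num ++ num ^ p
num ++ num ++ num ^ q
num ++ num ++ num ^ num

[e [t [f [f [f [p [q num]]] ++ [p [q num]]] ++ [p [q num]]]] ^ [e [t [f [p [q num]]]]]]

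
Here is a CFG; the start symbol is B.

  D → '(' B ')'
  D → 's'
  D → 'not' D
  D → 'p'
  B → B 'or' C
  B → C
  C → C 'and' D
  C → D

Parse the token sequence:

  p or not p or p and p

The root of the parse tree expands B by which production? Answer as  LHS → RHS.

B → B 'or' C

[B [B [B [C [D p]]] or [C [D not [D p]]]] or [C [C [D p]] and [D p]]]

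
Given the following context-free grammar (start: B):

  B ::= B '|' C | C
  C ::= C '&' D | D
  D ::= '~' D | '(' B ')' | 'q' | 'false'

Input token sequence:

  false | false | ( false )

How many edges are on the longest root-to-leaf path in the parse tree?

[B [B [B [C [D false]]] | [C [D false]]] | [C [D ( [B [C [D false]]] )]]]

6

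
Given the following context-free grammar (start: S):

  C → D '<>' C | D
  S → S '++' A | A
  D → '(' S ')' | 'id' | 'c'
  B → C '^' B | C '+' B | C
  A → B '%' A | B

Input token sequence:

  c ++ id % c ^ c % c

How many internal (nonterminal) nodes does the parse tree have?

[S [S [A [B [C [D c]]]]] ++ [A [B [C [D id]]] % [A [B [C [D c]] ^ [B [C [D c]]]] % [A [B [C [D c]]]]]]]

21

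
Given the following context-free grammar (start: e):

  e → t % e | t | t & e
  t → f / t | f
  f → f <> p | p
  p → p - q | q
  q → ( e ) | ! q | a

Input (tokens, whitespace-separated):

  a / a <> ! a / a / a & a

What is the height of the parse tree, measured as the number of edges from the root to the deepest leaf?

8

[e [t [f [p [q a]]] / [t [f [f [p [q a]]] <> [p [q ! [q a]]]] / [t [f [p [q a]]] / [t [f [p [q a]]]]]]] & [e [t [f [p [q a]]]]]]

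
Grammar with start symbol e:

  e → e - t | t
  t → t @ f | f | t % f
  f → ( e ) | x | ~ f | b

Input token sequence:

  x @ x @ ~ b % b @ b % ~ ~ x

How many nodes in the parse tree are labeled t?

6

[e [t [t [t [t [t [t [f x]] @ [f x]] @ [f ~ [f b]]] % [f b]] @ [f b]] % [f ~ [f ~ [f x]]]]]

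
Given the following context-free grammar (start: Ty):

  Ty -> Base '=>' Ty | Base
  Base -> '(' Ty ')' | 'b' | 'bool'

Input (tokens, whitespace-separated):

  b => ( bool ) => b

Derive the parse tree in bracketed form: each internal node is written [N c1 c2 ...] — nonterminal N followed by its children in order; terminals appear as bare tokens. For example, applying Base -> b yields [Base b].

Ty
Base => Ty
b => Ty
b => Base => Ty
b => ( Ty ) => Ty
b => ( Base ) => Ty
b => ( bool ) => Ty
b => ( bool ) => Base
b => ( bool ) => b

[Ty [Base b] => [Ty [Base ( [Ty [Base bool]] )] => [Ty [Base b]]]]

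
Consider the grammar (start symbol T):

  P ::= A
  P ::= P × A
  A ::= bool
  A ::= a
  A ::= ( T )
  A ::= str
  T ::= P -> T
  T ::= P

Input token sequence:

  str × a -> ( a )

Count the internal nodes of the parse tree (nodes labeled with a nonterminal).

11

[T [P [P [A str]] × [A a]] -> [T [P [A ( [T [P [A a]]] )]]]]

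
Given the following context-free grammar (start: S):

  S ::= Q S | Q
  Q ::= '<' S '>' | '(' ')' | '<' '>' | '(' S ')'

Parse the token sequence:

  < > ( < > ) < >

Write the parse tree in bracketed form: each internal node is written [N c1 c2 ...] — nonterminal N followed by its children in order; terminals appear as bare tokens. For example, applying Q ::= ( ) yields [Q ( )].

[S [Q < >] [S [Q ( [S [Q < >]] )] [S [Q < >]]]]

S
Q S
< > S
< > Q S
< > ( S ) S
< > ( Q ) S
< > ( < > ) S
< > ( < > ) Q
< > ( < > ) < >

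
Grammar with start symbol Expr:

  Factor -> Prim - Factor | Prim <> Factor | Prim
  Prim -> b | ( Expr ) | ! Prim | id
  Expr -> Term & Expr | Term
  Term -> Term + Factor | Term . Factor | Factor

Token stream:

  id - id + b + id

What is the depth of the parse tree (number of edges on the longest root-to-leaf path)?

7

[Expr [Term [Term [Term [Factor [Prim id] - [Factor [Prim id]]]] + [Factor [Prim b]]] + [Factor [Prim id]]]]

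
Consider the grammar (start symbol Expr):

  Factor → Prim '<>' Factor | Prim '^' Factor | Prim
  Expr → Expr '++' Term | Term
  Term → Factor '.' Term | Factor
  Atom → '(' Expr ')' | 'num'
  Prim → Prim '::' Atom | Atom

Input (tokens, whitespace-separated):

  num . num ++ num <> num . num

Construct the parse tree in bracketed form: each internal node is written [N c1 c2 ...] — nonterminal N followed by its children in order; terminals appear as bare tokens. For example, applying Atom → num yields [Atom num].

Expr
Expr ++ Term
Term ++ Term
Factor . Term ++ Term
Prim . Term ++ Term
Atom . Term ++ Term
num . Term ++ Term
num . Factor ++ Term
num . Prim ++ Term
num . Atom ++ Term
num . num ++ Term
num . num ++ Factor . Term
num . num ++ Prim <> Factor . Term
num . num ++ Atom <> Factor . Term
num . num ++ num <> Factor . Term
num . num ++ num <> Prim . Term
num . num ++ num <> Atom . Term
num . num ++ num <> num . Term
num . num ++ num <> num . Factor
num . num ++ num <> num . Prim
num . num ++ num <> num . Atom
num . num ++ num <> num . num

[Expr [Expr [Term [Factor [Prim [Atom num]]] . [Term [Factor [Prim [Atom num]]]]]] ++ [Term [Factor [Prim [Atom num]] <> [Factor [Prim [Atom num]]]] . [Term [Factor [Prim [Atom num]]]]]]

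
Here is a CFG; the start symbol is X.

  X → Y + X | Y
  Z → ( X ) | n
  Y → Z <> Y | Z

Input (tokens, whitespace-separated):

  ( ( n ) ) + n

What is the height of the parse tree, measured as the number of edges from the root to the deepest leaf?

9

[X [Y [Z ( [X [Y [Z ( [X [Y [Z n]]] )]]] )]] + [X [Y [Z n]]]]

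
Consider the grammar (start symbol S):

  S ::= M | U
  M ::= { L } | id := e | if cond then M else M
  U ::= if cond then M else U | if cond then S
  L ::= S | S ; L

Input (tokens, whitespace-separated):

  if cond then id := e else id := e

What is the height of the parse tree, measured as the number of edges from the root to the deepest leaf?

3

[S [M if cond then [M id := e] else [M id := e]]]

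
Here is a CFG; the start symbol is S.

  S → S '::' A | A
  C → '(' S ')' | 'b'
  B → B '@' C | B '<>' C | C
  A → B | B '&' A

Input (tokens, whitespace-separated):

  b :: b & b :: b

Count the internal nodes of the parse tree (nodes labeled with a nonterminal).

15

[S [S [S [A [B [C b]]]] :: [A [B [C b]] & [A [B [C b]]]]] :: [A [B [C b]]]]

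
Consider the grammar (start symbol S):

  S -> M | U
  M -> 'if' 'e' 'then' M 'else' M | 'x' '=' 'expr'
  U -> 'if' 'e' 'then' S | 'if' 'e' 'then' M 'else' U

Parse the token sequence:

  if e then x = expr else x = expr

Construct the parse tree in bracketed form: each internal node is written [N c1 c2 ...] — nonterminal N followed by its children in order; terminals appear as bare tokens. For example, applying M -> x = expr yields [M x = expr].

S
M
if e then M else M
if e then x = expr else M
if e then x = expr else x = expr

[S [M if e then [M x = expr] else [M x = expr]]]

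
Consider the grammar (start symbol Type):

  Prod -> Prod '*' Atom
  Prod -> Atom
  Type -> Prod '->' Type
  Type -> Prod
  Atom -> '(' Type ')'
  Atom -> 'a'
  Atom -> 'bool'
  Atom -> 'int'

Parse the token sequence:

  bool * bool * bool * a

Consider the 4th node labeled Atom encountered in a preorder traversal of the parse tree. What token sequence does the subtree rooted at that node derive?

a

[Type [Prod [Prod [Prod [Prod [Atom bool]] * [Atom bool]] * [Atom bool]] * [Atom a]]]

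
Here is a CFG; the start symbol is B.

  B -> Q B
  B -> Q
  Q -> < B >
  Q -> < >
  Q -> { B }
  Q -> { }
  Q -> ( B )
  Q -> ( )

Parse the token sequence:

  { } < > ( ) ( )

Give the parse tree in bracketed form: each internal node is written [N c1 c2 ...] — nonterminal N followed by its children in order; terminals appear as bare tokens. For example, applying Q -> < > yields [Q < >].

B
Q B
{ } B
{ } Q B
{ } < > B
{ } < > Q B
{ } < > ( ) B
{ } < > ( ) Q
{ } < > ( ) ( )

[B [Q { }] [B [Q < >] [B [Q ( )] [B [Q ( )]]]]]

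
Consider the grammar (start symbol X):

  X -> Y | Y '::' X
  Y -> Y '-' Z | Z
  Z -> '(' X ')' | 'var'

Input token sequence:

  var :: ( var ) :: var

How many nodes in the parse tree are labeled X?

[X [Y [Z var]] :: [X [Y [Z ( [X [Y [Z var]]] )]] :: [X [Y [Z var]]]]]

4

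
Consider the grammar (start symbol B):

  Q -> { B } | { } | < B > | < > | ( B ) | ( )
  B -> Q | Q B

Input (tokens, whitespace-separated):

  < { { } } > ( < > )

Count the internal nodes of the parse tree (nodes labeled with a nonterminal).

10

[B [Q < [B [Q { [B [Q { }]] }]] >] [B [Q ( [B [Q < >]] )]]]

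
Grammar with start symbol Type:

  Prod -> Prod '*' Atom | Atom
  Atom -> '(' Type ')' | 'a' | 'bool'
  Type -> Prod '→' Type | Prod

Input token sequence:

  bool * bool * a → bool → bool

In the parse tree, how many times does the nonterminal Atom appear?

5

[Type [Prod [Prod [Prod [Atom bool]] * [Atom bool]] * [Atom a]] → [Type [Prod [Atom bool]] → [Type [Prod [Atom bool]]]]]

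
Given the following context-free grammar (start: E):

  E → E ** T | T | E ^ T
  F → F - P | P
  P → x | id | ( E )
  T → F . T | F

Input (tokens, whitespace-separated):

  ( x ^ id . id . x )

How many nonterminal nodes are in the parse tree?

[E [T [F [P ( [E [E [T [F [P x]]]] ^ [T [F [P id]] . [T [F [P id]] . [T [F [P x]]]]]] )]]]]

18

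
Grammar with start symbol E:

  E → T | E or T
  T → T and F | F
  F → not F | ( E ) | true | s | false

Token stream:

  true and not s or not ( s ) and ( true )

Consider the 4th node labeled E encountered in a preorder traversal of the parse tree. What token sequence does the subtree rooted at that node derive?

true

[E [E [T [T [F true]] and [F not [F s]]]] or [T [T [F not [F ( [E [T [F s]]] )]]] and [F ( [E [T [F true]]] )]]]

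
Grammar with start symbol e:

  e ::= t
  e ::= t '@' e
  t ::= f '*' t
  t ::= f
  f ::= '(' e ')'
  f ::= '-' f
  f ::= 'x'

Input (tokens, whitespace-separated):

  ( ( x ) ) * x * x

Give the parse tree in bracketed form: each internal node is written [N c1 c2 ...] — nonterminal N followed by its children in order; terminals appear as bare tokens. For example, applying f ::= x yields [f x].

[e [t [f ( [e [t [f ( [e [t [f x]]] )]]] )] * [t [f x] * [t [f x]]]]]

e
t
f * t
( e ) * t
( t ) * t
( f ) * t
( ( e ) ) * t
( ( t ) ) * t
( ( f ) ) * t
( ( x ) ) * t
( ( x ) ) * f * t
( ( x ) ) * x * t
( ( x ) ) * x * f
( ( x ) ) * x * x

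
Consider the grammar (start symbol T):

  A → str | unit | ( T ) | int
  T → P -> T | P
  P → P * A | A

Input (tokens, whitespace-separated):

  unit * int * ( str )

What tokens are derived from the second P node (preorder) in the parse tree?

unit * int

[T [P [P [P [A unit]] * [A int]] * [A ( [T [P [A str]]] )]]]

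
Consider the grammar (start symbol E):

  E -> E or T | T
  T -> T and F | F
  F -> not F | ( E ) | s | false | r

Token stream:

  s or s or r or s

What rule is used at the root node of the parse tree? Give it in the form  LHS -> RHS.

E -> E or T

[E [E [E [E [T [F s]]] or [T [F s]]] or [T [F r]]] or [T [F s]]]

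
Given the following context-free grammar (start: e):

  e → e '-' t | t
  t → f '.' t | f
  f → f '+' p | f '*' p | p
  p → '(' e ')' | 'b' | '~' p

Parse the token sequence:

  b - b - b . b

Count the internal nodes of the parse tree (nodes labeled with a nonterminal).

[e [e [e [t [f [p b]]]] - [t [f [p b]]]] - [t [f [p b]] . [t [f [p b]]]]]

15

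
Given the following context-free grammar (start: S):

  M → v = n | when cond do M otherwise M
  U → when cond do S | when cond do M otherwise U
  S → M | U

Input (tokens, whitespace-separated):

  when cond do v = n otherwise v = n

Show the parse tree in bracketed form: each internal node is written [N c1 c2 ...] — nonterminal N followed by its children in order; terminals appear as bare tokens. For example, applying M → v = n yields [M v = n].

S
M
when cond do M otherwise M
when cond do v = n otherwise M
when cond do v = n otherwise v = n

[S [M when cond do [M v = n] otherwise [M v = n]]]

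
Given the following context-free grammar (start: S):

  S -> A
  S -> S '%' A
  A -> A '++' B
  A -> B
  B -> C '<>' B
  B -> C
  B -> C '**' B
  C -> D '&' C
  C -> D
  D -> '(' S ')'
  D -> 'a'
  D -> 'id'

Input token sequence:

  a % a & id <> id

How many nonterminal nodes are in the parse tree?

15

[S [S [A [B [C [D a]]]]] % [A [B [C [D a] & [C [D id]]] <> [B [C [D id]]]]]]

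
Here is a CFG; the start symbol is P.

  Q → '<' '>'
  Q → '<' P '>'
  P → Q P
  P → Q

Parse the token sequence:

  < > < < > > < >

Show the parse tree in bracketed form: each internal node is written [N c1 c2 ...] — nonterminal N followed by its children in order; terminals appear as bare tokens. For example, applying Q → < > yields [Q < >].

P
Q P
< > P
< > Q P
< > < P > P
< > < Q > P
< > < < > > P
< > < < > > Q
< > < < > > < >

[P [Q < >] [P [Q < [P [Q < >]] >] [P [Q < >]]]]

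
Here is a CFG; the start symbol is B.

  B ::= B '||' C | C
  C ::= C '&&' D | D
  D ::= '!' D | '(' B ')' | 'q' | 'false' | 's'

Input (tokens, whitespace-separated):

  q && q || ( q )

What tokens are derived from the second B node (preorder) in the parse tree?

[B [B [C [C [D q]] && [D q]]] || [C [D ( [B [C [D q]]] )]]]

q && q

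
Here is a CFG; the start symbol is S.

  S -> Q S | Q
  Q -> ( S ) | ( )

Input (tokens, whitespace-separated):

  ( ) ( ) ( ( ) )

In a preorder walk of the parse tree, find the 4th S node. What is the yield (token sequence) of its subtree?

( )

[S [Q ( )] [S [Q ( )] [S [Q ( [S [Q ( )]] )]]]]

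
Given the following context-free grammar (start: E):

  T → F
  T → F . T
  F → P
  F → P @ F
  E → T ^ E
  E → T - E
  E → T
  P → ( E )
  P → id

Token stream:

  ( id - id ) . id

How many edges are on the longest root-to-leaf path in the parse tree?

9

[E [T [F [P ( [E [T [F [P id]]] - [E [T [F [P id]]]]] )]] . [T [F [P id]]]]]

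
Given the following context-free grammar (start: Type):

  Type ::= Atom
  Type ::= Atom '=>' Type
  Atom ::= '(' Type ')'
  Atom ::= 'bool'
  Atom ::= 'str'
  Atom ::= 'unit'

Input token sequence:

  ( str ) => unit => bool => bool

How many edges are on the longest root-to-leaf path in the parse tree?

5

[Type [Atom ( [Type [Atom str]] )] => [Type [Atom unit] => [Type [Atom bool] => [Type [Atom bool]]]]]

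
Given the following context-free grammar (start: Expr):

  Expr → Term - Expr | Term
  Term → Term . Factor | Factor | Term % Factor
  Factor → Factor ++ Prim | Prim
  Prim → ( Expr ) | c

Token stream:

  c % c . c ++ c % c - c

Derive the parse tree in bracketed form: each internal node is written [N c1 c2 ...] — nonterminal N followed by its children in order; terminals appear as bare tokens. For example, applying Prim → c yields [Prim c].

[Expr [Term [Term [Term [Term [Factor [Prim c]]] % [Factor [Prim c]]] . [Factor [Factor [Prim c]] ++ [Prim c]]] % [Factor [Prim c]]] - [Expr [Term [Factor [Prim c]]]]]

Expr
Term - Expr
Term % Factor - Expr
Term . Factor % Factor - Expr
Term % Factor . Factor % Factor - Expr
Factor % Factor . Factor % Factor - Expr
Prim % Factor . Factor % Factor - Expr
c % Factor . Factor % Factor - Expr
c % Prim . Factor % Factor - Expr
c % c . Factor % Factor - Expr
c % c . Factor ++ Prim % Factor - Expr
c % c . Prim ++ Prim % Factor - Expr
c % c . c ++ Prim % Factor - Expr
c % c . c ++ c % Factor - Expr
c % c . c ++ c % Prim - Expr
c % c . c ++ c % c - Expr
c % c . c ++ c % c - Term
c % c . c ++ c % c - Factor
c % c . c ++ c % c - Prim
c % c . c ++ c % c - c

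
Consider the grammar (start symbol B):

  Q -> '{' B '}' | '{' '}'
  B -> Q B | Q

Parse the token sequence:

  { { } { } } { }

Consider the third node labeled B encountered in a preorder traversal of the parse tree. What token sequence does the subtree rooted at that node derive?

{ }

[B [Q { [B [Q { }] [B [Q { }]]] }] [B [Q { }]]]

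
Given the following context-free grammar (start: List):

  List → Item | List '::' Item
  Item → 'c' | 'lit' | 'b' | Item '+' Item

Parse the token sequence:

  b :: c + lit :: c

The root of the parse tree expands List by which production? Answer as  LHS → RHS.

[List [List [List [Item b]] :: [Item [Item c] + [Item lit]]] :: [Item c]]

List → List '::' Item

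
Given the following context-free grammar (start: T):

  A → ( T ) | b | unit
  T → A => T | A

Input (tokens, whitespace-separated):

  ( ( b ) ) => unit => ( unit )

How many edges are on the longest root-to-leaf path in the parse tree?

6

[T [A ( [T [A ( [T [A b]] )]] )] => [T [A unit] => [T [A ( [T [A unit]] )]]]]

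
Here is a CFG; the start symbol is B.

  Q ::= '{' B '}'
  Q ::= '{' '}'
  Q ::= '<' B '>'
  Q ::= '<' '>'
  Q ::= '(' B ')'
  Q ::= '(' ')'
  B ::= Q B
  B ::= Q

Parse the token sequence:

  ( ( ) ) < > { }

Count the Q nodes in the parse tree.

[B [Q ( [B [Q ( )]] )] [B [Q < >] [B [Q { }]]]]

4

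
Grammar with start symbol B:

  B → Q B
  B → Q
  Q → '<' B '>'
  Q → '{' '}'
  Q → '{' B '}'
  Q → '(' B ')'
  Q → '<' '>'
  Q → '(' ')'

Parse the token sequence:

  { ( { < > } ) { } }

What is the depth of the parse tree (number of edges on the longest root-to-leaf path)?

8

[B [Q { [B [Q ( [B [Q { [B [Q < >]] }]] )] [B [Q { }]]] }]]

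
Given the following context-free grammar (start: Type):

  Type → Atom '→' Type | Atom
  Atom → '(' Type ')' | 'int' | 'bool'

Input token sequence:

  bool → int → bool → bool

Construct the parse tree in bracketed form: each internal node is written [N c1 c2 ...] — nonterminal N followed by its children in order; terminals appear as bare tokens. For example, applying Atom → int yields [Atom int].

Type
Atom → Type
bool → Type
bool → Atom → Type
bool → int → Type
bool → int → Atom → Type
bool → int → bool → Type
bool → int → bool → Atom
bool → int → bool → bool

[Type [Atom bool] → [Type [Atom int] → [Type [Atom bool] → [Type [Atom bool]]]]]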